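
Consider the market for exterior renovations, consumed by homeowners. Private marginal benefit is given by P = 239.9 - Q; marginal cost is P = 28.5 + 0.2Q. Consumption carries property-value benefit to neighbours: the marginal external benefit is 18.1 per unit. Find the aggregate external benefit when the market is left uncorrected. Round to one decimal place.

Market equilibrium (private): 28.5 + 0.2Q = 239.9 - Q → Q_m = 176.1667.
Total external benefit = MEB × Q_m = 18.1 × 176.1667 = 3188.6173.

3188.6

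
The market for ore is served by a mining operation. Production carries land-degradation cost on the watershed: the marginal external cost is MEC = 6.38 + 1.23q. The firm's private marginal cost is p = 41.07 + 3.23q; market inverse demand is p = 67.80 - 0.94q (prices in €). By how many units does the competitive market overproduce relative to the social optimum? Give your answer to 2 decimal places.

2.64 units

Market equilibrium (private): 41.07 + 3.23q = 67.80 - 0.94q → q_m = 6.4101.
Social marginal cost = private MC + MEC = 47.45 + 4.46q.
Set SMC = demand: 47.45 + 4.46q = 67.80 - 0.94q → q* = 3.7685.
Gap = |6.4101 − 3.7685| = 2.6416.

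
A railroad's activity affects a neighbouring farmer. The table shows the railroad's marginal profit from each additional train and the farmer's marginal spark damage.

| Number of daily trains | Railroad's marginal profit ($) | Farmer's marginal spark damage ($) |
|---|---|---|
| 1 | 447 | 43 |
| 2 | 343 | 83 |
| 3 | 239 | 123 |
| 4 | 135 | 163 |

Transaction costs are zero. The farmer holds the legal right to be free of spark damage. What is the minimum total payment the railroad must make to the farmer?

Efficient level: marginal profit ≥ marginal spark damage through level 3, so k* = 3.
With the farmer holding the right, the railroad must at least compensate total damage at k*: 43 + 83 + 123 = 249.

$249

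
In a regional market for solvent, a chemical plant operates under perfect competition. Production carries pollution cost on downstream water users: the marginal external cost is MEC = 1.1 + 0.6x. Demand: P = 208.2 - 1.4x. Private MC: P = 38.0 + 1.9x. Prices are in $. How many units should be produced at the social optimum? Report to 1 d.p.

Social marginal cost = private MC + MEC = 39.1 + 2.5x.
Set SMC = demand: 39.1 + 2.5x = 208.2 - 1.4x → x* = 43.3590.

x* = 43.4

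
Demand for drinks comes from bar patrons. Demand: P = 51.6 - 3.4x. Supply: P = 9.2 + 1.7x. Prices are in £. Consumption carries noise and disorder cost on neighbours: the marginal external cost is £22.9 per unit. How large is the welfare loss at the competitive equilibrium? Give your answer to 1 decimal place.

DWL = £51.4

Market equilibrium (private): 9.2 + 1.7x = 51.6 - 3.4x → x_m = 8.3137.
Social marginal benefit = demand − MEC = 28.7 - 3.4x.
Set SMB = MC: 28.7 - 3.4x = 9.2 + 1.7x → x* = 3.8235.
Height of the DWL triangle at x_m is MC(x_m) − SMB(x_m) = MEC(x_m) = 22.9000.
DWL = ½ × 4.4902 × 22.9000 = 51.4128.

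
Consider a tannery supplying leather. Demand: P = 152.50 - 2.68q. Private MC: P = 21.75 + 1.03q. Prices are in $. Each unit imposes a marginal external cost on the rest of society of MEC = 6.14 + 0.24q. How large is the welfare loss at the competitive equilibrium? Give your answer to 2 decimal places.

Market equilibrium (private): 21.75 + 1.03q = 152.50 - 2.68q → q_m = 35.2426.
Social marginal cost = private MC + MEC = 27.89 + 1.27q.
Set SMC = demand: 27.89 + 1.27q = 152.50 - 2.68q → q* = 31.5468.
Height of the DWL triangle at q_m is SMC(q_m) − demand(q_m) = MEC(q_m) = 14.5982.
DWL = ½ × 3.6958 × 14.5982 = 26.9760.

DWL = $26.98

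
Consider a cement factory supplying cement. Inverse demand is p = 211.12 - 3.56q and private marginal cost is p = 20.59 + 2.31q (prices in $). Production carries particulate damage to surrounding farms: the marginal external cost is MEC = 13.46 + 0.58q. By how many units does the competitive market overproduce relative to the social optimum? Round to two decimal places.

5.01 units

Market equilibrium (private): 20.59 + 2.31q = 211.12 - 3.56q → q_m = 32.4583.
Social marginal cost = private MC + MEC = 34.05 + 2.89q.
Set SMC = demand: 34.05 + 2.89q = 211.12 - 3.56q → q* = 27.4527.
Gap = |32.4583 − 27.4527| = 5.0056.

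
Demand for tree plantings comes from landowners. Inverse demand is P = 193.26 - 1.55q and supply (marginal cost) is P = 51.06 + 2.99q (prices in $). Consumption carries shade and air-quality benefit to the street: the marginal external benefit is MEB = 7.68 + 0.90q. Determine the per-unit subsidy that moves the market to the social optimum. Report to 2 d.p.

Social marginal benefit = demand + MEB = 200.94 - 0.65q.
Set SMB = MC: 200.94 - 0.65q = 51.06 + 2.99q → q* = 41.1758.
The Pigouvian subsidy equals MEB at q*: 7.68 + 0.90×41.1758 = 44.7382.

subsidy = $44.74 per unit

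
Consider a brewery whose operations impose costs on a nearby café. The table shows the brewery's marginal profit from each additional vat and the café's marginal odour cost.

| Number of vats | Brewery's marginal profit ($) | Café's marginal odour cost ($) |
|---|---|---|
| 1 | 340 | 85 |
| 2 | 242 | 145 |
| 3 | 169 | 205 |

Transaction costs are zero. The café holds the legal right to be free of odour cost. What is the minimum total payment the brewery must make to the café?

Efficient level: marginal profit ≥ marginal odour cost through level 2, so k* = 2.
With the café holding the right, the brewery must at least compensate total damage at k*: 85 + 145 = 230.

$230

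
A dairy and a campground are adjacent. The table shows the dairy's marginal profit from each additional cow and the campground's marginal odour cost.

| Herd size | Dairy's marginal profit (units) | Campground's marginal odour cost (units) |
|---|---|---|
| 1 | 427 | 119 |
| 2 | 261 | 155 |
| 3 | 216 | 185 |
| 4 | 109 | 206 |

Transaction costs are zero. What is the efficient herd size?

3

Bargaining reaches the level where marginal profit last exceeds marginal odour cost.
That holds through level 3 (216 ≥ 185) but not at 4 (109 < 206).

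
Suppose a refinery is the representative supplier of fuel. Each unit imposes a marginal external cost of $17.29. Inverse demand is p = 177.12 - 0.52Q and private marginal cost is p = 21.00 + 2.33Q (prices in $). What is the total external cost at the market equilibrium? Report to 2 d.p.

Market equilibrium (private): 21.00 + 2.33Q = 177.12 - 0.52Q → Q_m = 54.7789.
Total external cost = MEC × Q_m = 17.29 × 54.7789 = 947.1272.

$947.13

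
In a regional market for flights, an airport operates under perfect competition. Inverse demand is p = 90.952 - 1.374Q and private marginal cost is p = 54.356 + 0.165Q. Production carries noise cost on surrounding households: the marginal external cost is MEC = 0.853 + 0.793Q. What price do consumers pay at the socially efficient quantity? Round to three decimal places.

Social marginal cost = private MC + MEC = 55.209 + 0.958Q.
Set SMC = demand: 55.209 + 0.958Q = 90.952 - 1.374Q → Q* = 15.3272.
Consumer price on the demand curve at Q*: 90.952 − 1.374×15.3272 = 69.8924.

P = 69.892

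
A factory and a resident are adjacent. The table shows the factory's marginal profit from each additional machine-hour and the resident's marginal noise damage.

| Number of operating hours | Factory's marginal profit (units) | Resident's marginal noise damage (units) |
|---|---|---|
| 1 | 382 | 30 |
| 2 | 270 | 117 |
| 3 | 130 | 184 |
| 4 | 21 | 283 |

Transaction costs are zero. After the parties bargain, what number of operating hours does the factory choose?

2

Bargaining reaches the level where marginal profit last exceeds marginal noise damage.
That holds through level 2 (270 ≥ 117) but not at 3 (130 < 184).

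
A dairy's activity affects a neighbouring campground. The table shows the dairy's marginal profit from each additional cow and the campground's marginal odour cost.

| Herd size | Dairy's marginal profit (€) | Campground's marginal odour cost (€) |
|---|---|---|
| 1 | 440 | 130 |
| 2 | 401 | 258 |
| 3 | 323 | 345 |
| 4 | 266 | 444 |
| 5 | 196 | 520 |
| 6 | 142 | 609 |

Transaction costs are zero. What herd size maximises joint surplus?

Bargaining reaches the level where marginal profit last exceeds marginal odour cost.
That holds through level 2 (401 ≥ 258) but not at 3 (323 < 345).

2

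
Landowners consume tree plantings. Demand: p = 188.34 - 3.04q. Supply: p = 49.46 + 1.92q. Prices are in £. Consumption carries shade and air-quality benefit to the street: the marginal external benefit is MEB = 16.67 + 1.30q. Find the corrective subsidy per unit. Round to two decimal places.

Social marginal benefit = demand + MEB = 205.01 - 1.74q.
Set SMB = MC: 205.01 - 1.74q = 49.46 + 1.92q → q* = 42.5000.
The Pigouvian subsidy equals MEB at q*: 16.67 + 1.30×42.5000 = 71.9200.

subsidy = £71.92 per unit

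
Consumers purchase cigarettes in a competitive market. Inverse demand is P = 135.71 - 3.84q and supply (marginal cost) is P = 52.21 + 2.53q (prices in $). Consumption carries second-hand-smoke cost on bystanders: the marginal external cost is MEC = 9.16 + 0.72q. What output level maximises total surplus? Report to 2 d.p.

Social marginal benefit = demand − MEC = 126.55 - 4.56q.
Set SMB = MC: 126.55 - 4.56q = 52.21 + 2.53q → q* = 10.4852.

q* = 10.49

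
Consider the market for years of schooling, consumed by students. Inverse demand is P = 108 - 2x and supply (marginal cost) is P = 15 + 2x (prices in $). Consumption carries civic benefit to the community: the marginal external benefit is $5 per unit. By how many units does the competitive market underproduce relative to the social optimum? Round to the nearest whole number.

1 units

Market equilibrium (private): 15 + 2x = 108 - 2x → x_m = 23.2500.
Social marginal benefit = demand + MEB = 113 - 2x.
Set SMB = MC: 113 - 2x = 15 + 2x → x* = 24.5000.
Gap = |23.2500 − 24.5000| = 1.2500.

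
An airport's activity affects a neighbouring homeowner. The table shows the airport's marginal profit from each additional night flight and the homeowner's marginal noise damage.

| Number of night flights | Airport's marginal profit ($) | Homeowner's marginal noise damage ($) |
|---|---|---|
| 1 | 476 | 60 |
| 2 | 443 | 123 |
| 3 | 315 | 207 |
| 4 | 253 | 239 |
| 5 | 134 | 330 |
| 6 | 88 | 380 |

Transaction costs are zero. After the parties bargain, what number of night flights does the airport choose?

Bargaining reaches the level where marginal profit last exceeds marginal noise damage.
That holds through level 4 (253 ≥ 239) but not at 5 (134 < 330).

4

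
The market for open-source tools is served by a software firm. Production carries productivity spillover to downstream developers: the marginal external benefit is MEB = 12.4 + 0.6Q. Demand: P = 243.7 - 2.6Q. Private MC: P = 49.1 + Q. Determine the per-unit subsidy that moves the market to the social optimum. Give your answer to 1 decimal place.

subsidy = 53.8 per unit

Social marginal cost = private MC − MEB = 36.7 + 0.4Q.
Set SMC = demand: 36.7 + 0.4Q = 243.7 - 2.6Q → Q* = 69.0000.
The Pigouvian subsidy equals MEB at Q*: 12.4 + 0.6×69.0000 = 53.8000.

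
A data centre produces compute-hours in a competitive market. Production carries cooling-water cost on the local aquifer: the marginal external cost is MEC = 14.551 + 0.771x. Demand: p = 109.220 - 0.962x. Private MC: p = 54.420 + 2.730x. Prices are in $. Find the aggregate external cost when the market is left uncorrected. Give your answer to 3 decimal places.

Market equilibrium (private): 54.420 + 2.730x = 109.220 - 0.962x → x_m = 14.8429.
Total external cost = ∫₀^{x_m} (14.551 + 0.771x) dx = 14.551×14.8429 + ½×0.771×14.8429² = 300.9092.

$300.909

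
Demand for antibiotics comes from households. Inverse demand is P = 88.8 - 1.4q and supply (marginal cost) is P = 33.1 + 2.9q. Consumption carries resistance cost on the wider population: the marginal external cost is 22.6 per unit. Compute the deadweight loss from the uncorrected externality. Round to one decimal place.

DWL = 59.4

Market equilibrium (private): 33.1 + 2.9q = 88.8 - 1.4q → q_m = 12.9535.
Social marginal benefit = demand − MEC = 66.2 - 1.4q.
Set SMB = MC: 66.2 - 1.4q = 33.1 + 2.9q → q* = 7.6977.
Between q* and q_m the wedge MC − SMB runs linearly from 0 to MEC(q_m), so the loss is a triangle.
DWL = ½ × 5.2558 × 22.6000 = 59.3905.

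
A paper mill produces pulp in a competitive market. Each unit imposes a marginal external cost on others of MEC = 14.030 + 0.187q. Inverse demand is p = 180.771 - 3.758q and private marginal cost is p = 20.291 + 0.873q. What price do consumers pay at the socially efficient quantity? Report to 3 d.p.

P = 66.541

Social marginal cost = private MC + MEC = 34.321 + 1.060q.
Set SMC = demand: 34.321 + 1.060q = 180.771 - 3.758q → q* = 30.3964.
Consumer price on the demand curve at q*: 180.771 − 3.758×30.3964 = 66.5413.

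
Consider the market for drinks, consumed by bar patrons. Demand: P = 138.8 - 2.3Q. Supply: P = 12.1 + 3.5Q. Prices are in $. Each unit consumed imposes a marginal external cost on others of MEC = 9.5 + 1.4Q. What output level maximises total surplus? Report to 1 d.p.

Social marginal benefit = demand − MEC = 129.3 - 3.7Q.
Set SMB = MC: 129.3 - 3.7Q = 12.1 + 3.5Q → Q* = 16.2778.

Q* = 16.3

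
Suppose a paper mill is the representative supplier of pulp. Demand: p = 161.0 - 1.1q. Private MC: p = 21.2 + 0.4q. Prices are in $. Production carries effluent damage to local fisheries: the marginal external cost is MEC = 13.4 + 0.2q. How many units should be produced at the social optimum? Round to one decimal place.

q* = 74.4

Social marginal cost = private MC + MEC = 34.6 + 0.6q.
Set SMC = demand: 34.6 + 0.6q = 161.0 - 1.1q → q* = 74.3529.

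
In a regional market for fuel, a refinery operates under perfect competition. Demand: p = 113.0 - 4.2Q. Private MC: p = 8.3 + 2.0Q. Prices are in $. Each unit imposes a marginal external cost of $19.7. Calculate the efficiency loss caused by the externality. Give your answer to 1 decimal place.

DWL = $31.3

Market equilibrium (private): 8.3 + 2.0Q = 113.0 - 4.2Q → Q_m = 16.8871.
Social marginal cost = private MC + MEC = 28.0 + 2.0Q.
Set SMC = demand: 28.0 + 2.0Q = 113.0 - 4.2Q → Q* = 13.7097.
The welfare-loss triangle has base |Q_m − Q*| and height MEC(Q_m) (the vertical gap between SMC and demand is zero at Q* and MEC at Q_m).
DWL = ½ × 3.1774 × 19.7000 = 31.2974.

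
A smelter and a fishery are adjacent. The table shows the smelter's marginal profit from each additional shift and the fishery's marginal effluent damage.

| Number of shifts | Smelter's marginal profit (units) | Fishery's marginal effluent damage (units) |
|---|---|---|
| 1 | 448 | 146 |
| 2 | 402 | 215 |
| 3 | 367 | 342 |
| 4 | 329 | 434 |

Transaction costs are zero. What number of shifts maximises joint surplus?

Bargaining reaches the level where marginal profit last exceeds marginal effluent damage.
That holds through level 3 (367 ≥ 342) but not at 4 (329 < 434).

3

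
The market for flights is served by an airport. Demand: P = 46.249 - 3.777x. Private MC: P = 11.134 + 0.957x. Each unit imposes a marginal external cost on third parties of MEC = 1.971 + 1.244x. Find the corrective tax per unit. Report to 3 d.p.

tax = 8.868 per unit

Social marginal cost = private MC + MEC = 13.105 + 2.201x.
Set SMC = demand: 13.105 + 2.201x = 46.249 - 3.777x → x* = 5.5443.
The Pigouvian tax equals MEC at x*: 1.971 + 1.244×5.5443 = 8.8681.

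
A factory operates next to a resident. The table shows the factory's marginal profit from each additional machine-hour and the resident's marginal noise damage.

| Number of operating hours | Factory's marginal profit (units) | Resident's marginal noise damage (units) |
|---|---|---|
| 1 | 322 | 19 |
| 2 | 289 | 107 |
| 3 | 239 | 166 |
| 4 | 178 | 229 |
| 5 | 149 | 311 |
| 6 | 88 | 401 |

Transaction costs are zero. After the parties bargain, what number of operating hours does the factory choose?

Bargaining reaches the level where marginal profit last exceeds marginal noise damage.
That holds through level 3 (239 ≥ 166) but not at 4 (178 < 229).

3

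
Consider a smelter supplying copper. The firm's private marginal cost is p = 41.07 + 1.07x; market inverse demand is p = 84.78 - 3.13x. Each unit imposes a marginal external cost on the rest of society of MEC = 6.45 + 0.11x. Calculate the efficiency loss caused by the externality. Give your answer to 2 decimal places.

Market equilibrium (private): 41.07 + 1.07x = 84.78 - 3.13x → x_m = 10.4071.
Social marginal cost = private MC + MEC = 47.52 + 1.18x.
Set SMC = demand: 47.52 + 1.18x = 84.78 - 3.13x → x* = 8.6450.
The welfare-loss triangle has base |x_m − x*| and height MEC(x_m) (the vertical gap between SMC and demand is zero at x* and MEC at x_m).
DWL = ½ × 1.7621 × 7.5948 = 6.6914.

DWL = 6.69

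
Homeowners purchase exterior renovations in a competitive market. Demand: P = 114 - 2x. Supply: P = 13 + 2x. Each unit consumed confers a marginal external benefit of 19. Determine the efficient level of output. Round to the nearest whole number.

Social marginal benefit = demand + MEB = 133 - 2x.
Set SMB = MC: 133 - 2x = 13 + 2x → x* = 30.0000.

x* = 30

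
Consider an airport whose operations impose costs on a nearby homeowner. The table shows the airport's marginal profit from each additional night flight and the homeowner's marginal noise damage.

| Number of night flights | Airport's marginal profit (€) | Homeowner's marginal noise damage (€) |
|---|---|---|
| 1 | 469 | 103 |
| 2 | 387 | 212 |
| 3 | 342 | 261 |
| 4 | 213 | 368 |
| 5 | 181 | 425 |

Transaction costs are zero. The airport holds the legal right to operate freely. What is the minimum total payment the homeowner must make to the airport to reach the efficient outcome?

Left alone the airport would choose level 5 (marginal profit stays positive).
Efficient level: k* = 3 (marginal profit ≥ marginal noise damage through 3).
The homeowner must at least cover the airport's forgone profit from cutting 5→3: 213 + 181 = 394.

€394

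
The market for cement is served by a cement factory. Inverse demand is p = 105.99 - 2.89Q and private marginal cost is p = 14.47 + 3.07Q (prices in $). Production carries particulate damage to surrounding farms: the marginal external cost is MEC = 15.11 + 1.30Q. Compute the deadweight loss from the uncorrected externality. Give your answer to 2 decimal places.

DWL = $84.72

Market equilibrium (private): 14.47 + 3.07Q = 105.99 - 2.89Q → Q_m = 15.3557.
Social marginal cost = private MC + MEC = 29.58 + 4.37Q.
Set SMC = demand: 29.58 + 4.37Q = 105.99 - 2.89Q → Q* = 10.5248.
Height of the DWL triangle at Q_m is SMC(Q_m) − demand(Q_m) = MEC(Q_m) = 35.0724.
DWL = ½ × 4.8309 × 35.0724 = 84.7156.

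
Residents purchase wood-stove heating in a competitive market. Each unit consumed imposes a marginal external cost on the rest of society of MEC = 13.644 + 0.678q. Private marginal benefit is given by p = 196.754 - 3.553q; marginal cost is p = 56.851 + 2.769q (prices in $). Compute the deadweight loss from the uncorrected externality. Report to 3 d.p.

DWL = $58.621

Market equilibrium (private): 56.851 + 2.769q = 196.754 - 3.553q → q_m = 22.1295.
Social marginal benefit = demand − MEC = 183.110 - 4.231q.
Set SMB = MC: 183.110 - 4.231q = 56.851 + 2.769q → q* = 18.0370.
Between q* and q_m the wedge MC − SMB runs linearly from 0 to MEC(q_m), so the loss is a triangle.
DWL = ½ × 4.0925 × 28.6478 = 58.6206.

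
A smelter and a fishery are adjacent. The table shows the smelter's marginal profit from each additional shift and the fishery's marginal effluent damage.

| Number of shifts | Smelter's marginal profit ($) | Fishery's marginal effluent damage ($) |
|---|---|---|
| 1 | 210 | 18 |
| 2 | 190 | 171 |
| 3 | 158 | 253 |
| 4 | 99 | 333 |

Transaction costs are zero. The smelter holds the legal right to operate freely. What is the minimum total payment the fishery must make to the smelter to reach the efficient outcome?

Left alone the smelter would choose level 4 (marginal profit stays positive).
Efficient level: k* = 2 (marginal profit ≥ marginal effluent damage through 2).
The fishery must at least cover the smelter's forgone profit from cutting 4→2: 158 + 99 = 257.

$257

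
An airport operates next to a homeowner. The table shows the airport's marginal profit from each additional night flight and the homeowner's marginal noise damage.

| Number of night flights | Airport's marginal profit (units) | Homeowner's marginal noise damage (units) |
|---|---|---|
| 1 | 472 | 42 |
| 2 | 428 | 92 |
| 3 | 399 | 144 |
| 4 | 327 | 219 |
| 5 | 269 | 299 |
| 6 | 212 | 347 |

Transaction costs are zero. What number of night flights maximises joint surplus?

4

Bargaining reaches the level where marginal profit last exceeds marginal noise damage.
That holds through level 4 (327 ≥ 219) but not at 5 (269 < 299).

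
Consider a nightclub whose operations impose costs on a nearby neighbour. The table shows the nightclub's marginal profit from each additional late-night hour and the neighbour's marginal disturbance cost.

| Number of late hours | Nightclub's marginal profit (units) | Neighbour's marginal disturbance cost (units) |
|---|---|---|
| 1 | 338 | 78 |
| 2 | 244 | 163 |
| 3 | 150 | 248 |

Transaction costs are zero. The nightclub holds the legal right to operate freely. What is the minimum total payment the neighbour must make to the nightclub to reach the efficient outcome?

150

Left alone the nightclub would choose level 3 (marginal profit stays positive).
Efficient level: k* = 2 (marginal profit ≥ marginal disturbance cost through 2).
The neighbour must at least cover the nightclub's forgone profit from cutting 3→2: 150 = 150.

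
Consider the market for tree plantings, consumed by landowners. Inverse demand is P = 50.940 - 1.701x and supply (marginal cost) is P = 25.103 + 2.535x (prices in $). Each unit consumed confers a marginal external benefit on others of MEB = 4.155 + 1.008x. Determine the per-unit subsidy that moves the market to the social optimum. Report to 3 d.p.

subsidy = $13.521 per unit

Social marginal benefit = demand + MEB = 55.095 - 0.693x.
Set SMB = MC: 55.095 - 0.693x = 25.103 + 2.535x → x* = 9.2912.
The Pigouvian subsidy equals MEB at x*: 4.155 + 1.008×9.2912 = 13.5205.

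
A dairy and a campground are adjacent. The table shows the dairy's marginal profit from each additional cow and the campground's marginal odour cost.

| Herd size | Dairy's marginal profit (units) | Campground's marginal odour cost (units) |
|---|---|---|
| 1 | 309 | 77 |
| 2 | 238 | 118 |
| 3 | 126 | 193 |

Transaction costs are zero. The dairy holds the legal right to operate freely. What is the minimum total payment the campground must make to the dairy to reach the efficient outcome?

Left alone the dairy would choose level 3 (marginal profit stays positive).
Efficient level: k* = 2 (marginal profit ≥ marginal odour cost through 2).
The campground must at least cover the dairy's forgone profit from cutting 3→2: 126 = 126.

126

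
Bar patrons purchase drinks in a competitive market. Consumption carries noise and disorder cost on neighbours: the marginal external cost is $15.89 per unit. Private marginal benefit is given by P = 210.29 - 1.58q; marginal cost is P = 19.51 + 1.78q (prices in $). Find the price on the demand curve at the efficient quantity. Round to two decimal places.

Social marginal benefit = demand − MEC = 194.40 - 1.58q.
Set SMB = MC: 194.40 - 1.58q = 19.51 + 1.78q → q* = 52.0506.
Consumer price on the demand curve at q*: 210.29 − 1.58×52.0506 = 128.0501.

P = $128.05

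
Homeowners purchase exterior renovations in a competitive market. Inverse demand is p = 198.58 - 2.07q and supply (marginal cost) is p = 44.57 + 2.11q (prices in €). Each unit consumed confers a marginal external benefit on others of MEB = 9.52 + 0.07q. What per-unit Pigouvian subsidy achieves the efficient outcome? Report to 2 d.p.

Social marginal benefit = demand + MEB = 208.10 - 2.00q.
Set SMB = MC: 208.10 - 2.00q = 44.57 + 2.11q → q* = 39.7883.
The Pigouvian subsidy equals MEB at q*: 9.52 + 0.07×39.7883 = 12.3052.

subsidy = €12.31 per unit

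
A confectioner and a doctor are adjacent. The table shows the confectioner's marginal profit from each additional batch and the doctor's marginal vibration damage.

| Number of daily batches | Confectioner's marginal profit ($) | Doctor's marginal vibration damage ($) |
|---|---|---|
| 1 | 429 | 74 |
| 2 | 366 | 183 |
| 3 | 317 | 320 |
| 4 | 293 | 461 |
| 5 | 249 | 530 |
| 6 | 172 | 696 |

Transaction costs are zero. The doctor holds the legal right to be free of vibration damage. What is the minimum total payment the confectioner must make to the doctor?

$257

Efficient level: marginal profit ≥ marginal vibration damage through level 2, so k* = 2.
With the doctor holding the right, the confectioner must at least compensate total damage at k*: 74 + 183 = 257.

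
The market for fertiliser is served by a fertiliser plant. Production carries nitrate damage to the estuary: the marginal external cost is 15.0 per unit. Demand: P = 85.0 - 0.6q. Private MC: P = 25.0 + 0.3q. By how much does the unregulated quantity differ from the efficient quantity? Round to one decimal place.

16.7 units

Market equilibrium (private): 25.0 + 0.3q = 85.0 - 0.6q → q_m = 66.6667.
Social marginal cost = private MC + MEC = 40.0 + 0.3q.
Set SMC = demand: 40.0 + 0.3q = 85.0 - 0.6q → q* = 50.0000.
Gap = |66.6667 − 50.0000| = 16.6667.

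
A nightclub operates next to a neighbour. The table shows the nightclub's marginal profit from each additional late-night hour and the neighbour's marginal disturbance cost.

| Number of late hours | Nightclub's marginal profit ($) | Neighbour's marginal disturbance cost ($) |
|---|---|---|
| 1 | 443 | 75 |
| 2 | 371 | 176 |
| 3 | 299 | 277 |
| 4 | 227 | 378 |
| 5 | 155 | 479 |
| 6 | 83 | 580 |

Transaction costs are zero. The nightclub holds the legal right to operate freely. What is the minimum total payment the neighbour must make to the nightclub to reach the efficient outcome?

$465

Left alone the nightclub would choose level 6 (marginal profit stays positive).
Efficient level: k* = 3 (marginal profit ≥ marginal disturbance cost through 3).
The neighbour must at least cover the nightclub's forgone profit from cutting 6→3: 227 + 155 + 83 = 465.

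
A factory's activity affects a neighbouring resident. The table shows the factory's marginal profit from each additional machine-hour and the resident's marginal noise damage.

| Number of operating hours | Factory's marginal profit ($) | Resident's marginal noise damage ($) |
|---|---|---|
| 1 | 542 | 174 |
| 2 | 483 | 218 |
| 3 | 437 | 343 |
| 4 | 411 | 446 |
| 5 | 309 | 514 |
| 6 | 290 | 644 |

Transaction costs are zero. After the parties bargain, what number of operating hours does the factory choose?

Bargaining reaches the level where marginal profit last exceeds marginal noise damage.
That holds through level 3 (437 ≥ 343) but not at 4 (411 < 446).

3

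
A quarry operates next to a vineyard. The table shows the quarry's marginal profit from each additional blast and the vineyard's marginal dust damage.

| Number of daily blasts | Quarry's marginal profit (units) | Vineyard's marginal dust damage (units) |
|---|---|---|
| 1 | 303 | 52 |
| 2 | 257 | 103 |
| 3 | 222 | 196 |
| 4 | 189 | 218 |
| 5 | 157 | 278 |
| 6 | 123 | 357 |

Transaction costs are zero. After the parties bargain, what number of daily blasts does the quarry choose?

Bargaining reaches the level where marginal profit last exceeds marginal dust damage.
That holds through level 3 (222 ≥ 196) but not at 4 (189 < 218).

3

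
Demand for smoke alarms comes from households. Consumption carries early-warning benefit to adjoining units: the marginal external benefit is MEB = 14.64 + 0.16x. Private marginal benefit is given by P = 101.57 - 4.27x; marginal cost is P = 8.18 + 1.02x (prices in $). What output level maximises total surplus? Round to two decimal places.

Social marginal benefit = demand + MEB = 116.21 - 4.11x.
Set SMB = MC: 116.21 - 4.11x = 8.18 + 1.02x → x* = 21.0585.

x* = 21.06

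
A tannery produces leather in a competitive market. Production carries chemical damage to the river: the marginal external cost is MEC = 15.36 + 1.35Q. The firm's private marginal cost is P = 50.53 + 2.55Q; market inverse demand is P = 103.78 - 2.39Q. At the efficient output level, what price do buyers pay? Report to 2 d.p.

Social marginal cost = private MC + MEC = 65.89 + 3.90Q.
Set SMC = demand: 65.89 + 3.90Q = 103.78 - 2.39Q → Q* = 6.0238.
Consumer price on the demand curve at Q*: 103.78 − 2.39×6.0238 = 89.3831.

P = 89.38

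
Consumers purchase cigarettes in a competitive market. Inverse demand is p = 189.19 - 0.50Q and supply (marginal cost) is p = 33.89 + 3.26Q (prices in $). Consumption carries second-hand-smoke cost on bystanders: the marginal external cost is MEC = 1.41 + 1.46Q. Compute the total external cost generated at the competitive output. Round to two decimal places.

Market equilibrium (private): 33.89 + 3.26Q = 189.19 - 0.50Q → Q_m = 41.3032.
Total external cost = ∫₀^{Q_m} (1.41 + 1.46Q) dQ = 1.41×41.3032 + ½×1.46×41.3032² = 1303.5842.

$1303.58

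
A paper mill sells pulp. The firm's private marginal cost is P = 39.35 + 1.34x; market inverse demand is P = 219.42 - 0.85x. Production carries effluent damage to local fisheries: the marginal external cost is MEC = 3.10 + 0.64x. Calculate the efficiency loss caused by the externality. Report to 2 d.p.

DWL = 548.60

Market equilibrium (private): 39.35 + 1.34x = 219.42 - 0.85x → x_m = 82.2237.
Social marginal cost = private MC + MEC = 42.45 + 1.98x.
Set SMC = demand: 42.45 + 1.98x = 219.42 - 0.85x → x* = 62.5336.
The loss is the area between SMC and demand from x* to x_m; with linear curves that's a triangle of height MEC(x_m).
DWL = ½ × 19.6901 × 55.7232 = 548.5977.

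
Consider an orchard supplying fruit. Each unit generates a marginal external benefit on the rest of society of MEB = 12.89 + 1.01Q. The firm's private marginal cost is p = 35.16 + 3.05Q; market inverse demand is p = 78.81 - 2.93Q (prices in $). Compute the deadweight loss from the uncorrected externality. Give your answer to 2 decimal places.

DWL = $41.30

Market equilibrium (private): 35.16 + 3.05Q = 78.81 - 2.93Q → Q_m = 7.2993.
Social marginal cost = private MC − MEB = 22.27 + 2.04Q.
Set SMC = demand: 22.27 + 2.04Q = 78.81 - 2.93Q → Q* = 11.3763.
Between Q* and Q_m the wedge demand − SMC runs linearly from 0 to MEB(Q_m), so the loss is a triangle.
DWL = ½ × 4.0770 × 20.2623 = 41.3047.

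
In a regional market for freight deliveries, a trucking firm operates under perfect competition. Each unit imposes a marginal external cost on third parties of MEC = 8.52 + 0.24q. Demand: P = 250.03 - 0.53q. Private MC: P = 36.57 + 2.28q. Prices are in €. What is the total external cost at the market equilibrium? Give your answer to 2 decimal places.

€1339.69

Market equilibrium (private): 36.57 + 2.28q = 250.03 - 0.53q → q_m = 75.9644.
Total external cost = ∫₀^{q_m} (8.52 + 0.24q) dq = 8.52×75.9644 + ½×0.24×75.9644² = 1339.6875.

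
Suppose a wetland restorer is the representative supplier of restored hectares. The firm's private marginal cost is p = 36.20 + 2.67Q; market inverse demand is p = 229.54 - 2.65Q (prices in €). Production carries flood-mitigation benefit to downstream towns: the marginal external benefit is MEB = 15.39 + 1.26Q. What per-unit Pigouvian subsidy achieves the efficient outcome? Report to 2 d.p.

Social marginal cost = private MC − MEB = 20.81 + 1.41Q.
Set SMC = demand: 20.81 + 1.41Q = 229.54 - 2.65Q → Q* = 51.4113.
The Pigouvian subsidy equals MEB at Q*: 15.39 + 1.26×51.4113 = 80.1682.

subsidy = €80.17 per unit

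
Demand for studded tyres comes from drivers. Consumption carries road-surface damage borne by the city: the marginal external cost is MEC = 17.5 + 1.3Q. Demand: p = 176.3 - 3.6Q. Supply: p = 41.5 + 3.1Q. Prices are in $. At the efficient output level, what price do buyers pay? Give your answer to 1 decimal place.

Social marginal benefit = demand − MEC = 158.8 - 4.9Q.
Set SMB = MC: 158.8 - 4.9Q = 41.5 + 3.1Q → Q* = 14.6625.
Consumer price on the demand curve at Q*: 176.3 − 3.6×14.6625 = 123.5150.

P = $123.5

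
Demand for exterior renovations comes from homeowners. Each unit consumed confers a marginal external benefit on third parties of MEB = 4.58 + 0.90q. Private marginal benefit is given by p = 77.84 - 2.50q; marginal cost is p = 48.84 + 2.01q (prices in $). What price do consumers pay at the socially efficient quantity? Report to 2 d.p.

Social marginal benefit = demand + MEB = 82.42 - 1.60q.
Set SMB = MC: 82.42 - 1.60q = 48.84 + 2.01q → q* = 9.3019.
Consumer price on the demand curve at q*: 77.84 − 2.50×9.3019 = 54.5853.

P = $54.59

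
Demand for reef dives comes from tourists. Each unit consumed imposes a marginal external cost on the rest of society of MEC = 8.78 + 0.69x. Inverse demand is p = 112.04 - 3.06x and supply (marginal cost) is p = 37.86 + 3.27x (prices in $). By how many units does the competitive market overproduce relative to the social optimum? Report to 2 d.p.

2.40 units

Market equilibrium (private): 37.86 + 3.27x = 112.04 - 3.06x → x_m = 11.7188.
Social marginal benefit = demand − MEC = 103.26 - 3.75x.
Set SMB = MC: 103.26 - 3.75x = 37.86 + 3.27x → x* = 9.3162.
Gap = |11.7188 − 9.3162| = 2.4026.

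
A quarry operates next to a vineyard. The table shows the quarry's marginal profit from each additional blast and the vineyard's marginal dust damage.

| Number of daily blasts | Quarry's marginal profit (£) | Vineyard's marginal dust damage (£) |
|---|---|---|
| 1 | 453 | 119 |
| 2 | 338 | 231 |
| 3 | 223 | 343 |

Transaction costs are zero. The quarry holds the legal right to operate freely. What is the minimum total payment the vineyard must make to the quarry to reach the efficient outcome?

Left alone the quarry would choose level 3 (marginal profit stays positive).
Efficient level: k* = 2 (marginal profit ≥ marginal dust damage through 2).
The vineyard must at least cover the quarry's forgone profit from cutting 3→2: 223 = 223.

£223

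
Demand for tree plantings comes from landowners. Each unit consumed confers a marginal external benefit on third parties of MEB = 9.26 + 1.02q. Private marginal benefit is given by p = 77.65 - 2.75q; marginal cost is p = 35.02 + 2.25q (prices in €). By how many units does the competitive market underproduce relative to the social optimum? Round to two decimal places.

4.51 units

Market equilibrium (private): 35.02 + 2.25q = 77.65 - 2.75q → q_m = 8.5260.
Social marginal benefit = demand + MEB = 86.91 - 1.73q.
Set SMB = MC: 86.91 - 1.73q = 35.02 + 2.25q → q* = 13.0377.
Gap = |8.5260 − 13.0377| = 4.5117.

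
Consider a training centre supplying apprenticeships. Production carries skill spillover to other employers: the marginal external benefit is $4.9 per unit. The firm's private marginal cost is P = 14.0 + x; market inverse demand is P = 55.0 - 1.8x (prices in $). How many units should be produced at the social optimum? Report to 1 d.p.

x* = 16.4

Social marginal cost = private MC − MEB = 9.1 + x.
Set SMC = demand: 9.1 + x = 55.0 - 1.8x → x* = 16.3929.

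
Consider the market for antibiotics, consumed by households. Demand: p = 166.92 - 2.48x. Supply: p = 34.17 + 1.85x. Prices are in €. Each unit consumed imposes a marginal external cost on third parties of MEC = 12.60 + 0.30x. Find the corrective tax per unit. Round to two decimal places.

Social marginal benefit = demand − MEC = 154.32 - 2.78x.
Set SMB = MC: 154.32 - 2.78x = 34.17 + 1.85x → x* = 25.9503.
The Pigouvian tax equals MEC at x*: 12.60 + 0.30×25.9503 = 20.3851.

tax = €20.39 per unit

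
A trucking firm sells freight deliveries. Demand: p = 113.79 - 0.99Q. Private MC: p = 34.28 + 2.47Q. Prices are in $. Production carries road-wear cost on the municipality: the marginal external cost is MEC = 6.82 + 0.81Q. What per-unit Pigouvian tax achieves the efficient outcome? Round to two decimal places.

tax = $20.61 per unit

Social marginal cost = private MC + MEC = 41.10 + 3.28Q.
Set SMC = demand: 41.10 + 3.28Q = 113.79 - 0.99Q → Q* = 17.0234.
The Pigouvian tax equals MEC at Q*: 6.82 + 0.81×17.0234 = 20.6090.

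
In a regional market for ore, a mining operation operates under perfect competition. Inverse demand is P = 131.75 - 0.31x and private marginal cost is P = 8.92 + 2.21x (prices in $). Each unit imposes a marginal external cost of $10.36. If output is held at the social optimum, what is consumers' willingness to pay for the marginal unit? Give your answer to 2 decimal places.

Social marginal cost = private MC + MEC = 19.28 + 2.21x.
Set SMC = demand: 19.28 + 2.21x = 131.75 - 0.31x → x* = 44.6310.
Consumer price on the demand curve at x*: 131.75 − 0.31×44.6310 = 117.9144.

P = $117.91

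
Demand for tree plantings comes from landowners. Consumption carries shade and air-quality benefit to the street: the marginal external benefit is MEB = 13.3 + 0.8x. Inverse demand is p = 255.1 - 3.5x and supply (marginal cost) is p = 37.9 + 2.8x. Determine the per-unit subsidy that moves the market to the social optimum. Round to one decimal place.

Social marginal benefit = demand + MEB = 268.4 - 2.7x.
Set SMB = MC: 268.4 - 2.7x = 37.9 + 2.8x → x* = 41.9091.
The Pigouvian subsidy equals MEB at x*: 13.3 + 0.8×41.9091 = 46.8273.

subsidy = 46.8 per unit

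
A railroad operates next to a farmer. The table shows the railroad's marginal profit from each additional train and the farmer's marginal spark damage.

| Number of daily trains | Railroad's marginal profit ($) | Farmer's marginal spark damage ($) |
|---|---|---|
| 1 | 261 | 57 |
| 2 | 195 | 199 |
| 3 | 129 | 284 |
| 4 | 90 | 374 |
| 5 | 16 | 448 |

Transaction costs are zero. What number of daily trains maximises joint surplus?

Bargaining reaches the level where marginal profit last exceeds marginal spark damage.
That holds through level 1 (261 ≥ 57) but not at 2 (195 < 199).

1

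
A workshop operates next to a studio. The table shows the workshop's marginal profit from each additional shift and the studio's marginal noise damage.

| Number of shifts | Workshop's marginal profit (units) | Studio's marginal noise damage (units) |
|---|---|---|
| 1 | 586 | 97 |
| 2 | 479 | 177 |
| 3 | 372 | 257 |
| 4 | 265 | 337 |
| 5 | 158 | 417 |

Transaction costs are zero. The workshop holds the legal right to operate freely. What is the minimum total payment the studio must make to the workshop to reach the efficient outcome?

423

Left alone the workshop would choose level 5 (marginal profit stays positive).
Efficient level: k* = 3 (marginal profit ≥ marginal noise damage through 3).
The studio must at least cover the workshop's forgone profit from cutting 5→3: 265 + 158 = 423.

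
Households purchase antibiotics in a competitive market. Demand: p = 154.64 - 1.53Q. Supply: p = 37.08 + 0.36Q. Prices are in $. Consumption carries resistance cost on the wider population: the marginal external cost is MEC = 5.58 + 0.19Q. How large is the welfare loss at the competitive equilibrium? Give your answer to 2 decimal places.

Market equilibrium (private): 37.08 + 0.36Q = 154.64 - 1.53Q → Q_m = 62.2011.
Social marginal benefit = demand − MEC = 149.06 - 1.72Q.
Set SMB = MC: 149.06 - 1.72Q = 37.08 + 0.36Q → Q* = 53.8365.
The welfare-loss triangle has base |Q_m − Q*| and height MEC(Q_m) (the vertical gap between SMB and MC is zero at Q* and MEC at Q_m).
DWL = ½ × 8.3646 × 17.3982 = 72.7645.

DWL = $72.76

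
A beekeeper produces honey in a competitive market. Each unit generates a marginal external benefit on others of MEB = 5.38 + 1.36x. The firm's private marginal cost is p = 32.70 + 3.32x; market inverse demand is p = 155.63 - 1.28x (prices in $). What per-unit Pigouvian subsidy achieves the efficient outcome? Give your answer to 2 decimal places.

Social marginal cost = private MC − MEB = 27.32 + 1.96x.
Set SMC = demand: 27.32 + 1.96x = 155.63 - 1.28x → x* = 39.6019.
The Pigouvian subsidy equals MEB at x*: 5.38 + 1.36×39.6019 = 59.2386.

subsidy = $59.24 per unit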